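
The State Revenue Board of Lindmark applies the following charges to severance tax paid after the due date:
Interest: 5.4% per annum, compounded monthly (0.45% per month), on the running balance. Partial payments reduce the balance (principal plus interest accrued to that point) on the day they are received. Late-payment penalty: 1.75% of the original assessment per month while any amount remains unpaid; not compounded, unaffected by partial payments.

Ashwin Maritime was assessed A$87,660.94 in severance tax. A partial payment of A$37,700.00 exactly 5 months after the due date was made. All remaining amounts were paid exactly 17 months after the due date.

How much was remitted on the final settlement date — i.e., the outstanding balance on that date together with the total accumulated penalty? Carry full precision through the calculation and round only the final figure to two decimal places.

A$80,906.12

Balance at month 5: A$87,660.9400 × (1 + 0.0045)^5 = A$89,651.1426…
After A$37,700.00 payment: A$89,651.1426… − A$37,700.00 = A$51,951.1426…
Balance at month 17: A$51,951.1426… × (1 + 0.0045)^12 = A$54,826.9891…
Penalty: 17 × 1.75% × A$87,660.94 = A$26,079.13…
Final settlement = outstanding balance + penalty = A$54,826.9891… + A$26,079.13… = A$80,906.12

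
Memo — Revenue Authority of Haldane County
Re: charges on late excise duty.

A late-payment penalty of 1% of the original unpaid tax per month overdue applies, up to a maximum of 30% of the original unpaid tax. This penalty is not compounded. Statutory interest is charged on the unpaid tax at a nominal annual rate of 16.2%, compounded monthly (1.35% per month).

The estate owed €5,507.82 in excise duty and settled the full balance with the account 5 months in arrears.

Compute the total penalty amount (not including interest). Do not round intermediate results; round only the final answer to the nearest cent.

€275.39

Penalty: 5 × 1% × €5,507.82 = €275.39… (below the 30% cap of €1,652.35…)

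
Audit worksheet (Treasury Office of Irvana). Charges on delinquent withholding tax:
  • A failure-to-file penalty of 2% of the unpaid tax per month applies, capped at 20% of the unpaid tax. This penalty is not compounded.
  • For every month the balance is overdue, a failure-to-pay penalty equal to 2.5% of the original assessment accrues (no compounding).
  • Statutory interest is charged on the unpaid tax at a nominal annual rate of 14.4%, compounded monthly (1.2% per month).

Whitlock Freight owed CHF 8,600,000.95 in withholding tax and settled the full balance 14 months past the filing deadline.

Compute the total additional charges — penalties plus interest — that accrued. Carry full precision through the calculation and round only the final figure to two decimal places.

Failure-to-file: 14 × 2% × CHF 8,600,000.95 = CHF 2,408,000.27…, capped at 20% × CHF 8,600,000.95 = CHF 1,720,000.19
Failure-to-pay penalty = 2.5% × CHF 8,600,000.95 × 14 mo = CHF 3,010,000.33…
Interest: CHF 8,600,000.95 × ((1 + 0.012)^14 − 1) = CHF 8,600,000.95 × 0.1817543… = CHF 1,563,086.7742…
Penalties + interest = CHF 4,730,000.5225 + CHF 1,563,086.7742… = CHF 6,293,087.30

CHF 6,293,087.30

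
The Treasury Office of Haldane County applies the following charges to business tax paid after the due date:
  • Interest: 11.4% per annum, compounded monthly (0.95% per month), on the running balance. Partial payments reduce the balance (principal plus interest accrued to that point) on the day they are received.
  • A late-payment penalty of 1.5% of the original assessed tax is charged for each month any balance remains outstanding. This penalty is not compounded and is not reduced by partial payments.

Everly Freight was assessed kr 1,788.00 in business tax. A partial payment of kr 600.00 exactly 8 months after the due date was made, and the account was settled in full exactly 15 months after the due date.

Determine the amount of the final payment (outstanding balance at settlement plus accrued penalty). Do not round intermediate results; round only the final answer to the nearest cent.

Balance at month 8: kr 1,788.0000 × (1 + 0.0095)^8 = kr 1,928.4932…
After kr 600.00 payment: kr 1,928.4932… − kr 600.00 = kr 1,328.4932…
Balance at month 15: kr 1,328.4932… × (1 + 0.0095)^7 = kr 1,419.3960…
Penalty: 15 × 1.5% × kr 1,788.00 = kr 402.30
Final settlement = outstanding balance + penalty = kr 1,419.3960… + kr 402.30 = kr 1,821.70

kr 1,821.70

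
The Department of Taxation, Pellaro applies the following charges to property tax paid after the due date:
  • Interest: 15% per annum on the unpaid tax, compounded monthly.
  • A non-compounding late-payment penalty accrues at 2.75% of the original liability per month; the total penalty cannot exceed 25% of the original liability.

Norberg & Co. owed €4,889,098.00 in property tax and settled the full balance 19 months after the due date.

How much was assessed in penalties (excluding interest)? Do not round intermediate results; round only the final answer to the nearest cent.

Penalty (uncapped): 19 × 2.75% × €4,889,098.00 = €2,554,553.71…; cap = 25% × €4,889,098.00 = €1,222,274.50 → penalty = €1,222,274.50

€1,222,274.50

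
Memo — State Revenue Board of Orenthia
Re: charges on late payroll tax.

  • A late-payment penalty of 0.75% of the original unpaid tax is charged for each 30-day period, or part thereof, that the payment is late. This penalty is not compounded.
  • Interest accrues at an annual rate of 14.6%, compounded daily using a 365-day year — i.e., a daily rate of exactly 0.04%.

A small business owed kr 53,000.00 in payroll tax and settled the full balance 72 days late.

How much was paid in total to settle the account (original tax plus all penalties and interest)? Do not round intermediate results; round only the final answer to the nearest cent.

Penalty periods: ⌈72/30⌉ = 3; penalty = 3 × 0.75% × kr 53,000.00 = kr 1,192.50
Interest: kr 53,000.00 × ((1 + 0.0004)^72 − 1) = kr 53,000.00 × 0.02921280… = kr 1,548.2786…
Total = kr 53,000.00 + kr 1,192.5000 + kr 1,548.2786… = kr 55,740.78

kr 55,740.78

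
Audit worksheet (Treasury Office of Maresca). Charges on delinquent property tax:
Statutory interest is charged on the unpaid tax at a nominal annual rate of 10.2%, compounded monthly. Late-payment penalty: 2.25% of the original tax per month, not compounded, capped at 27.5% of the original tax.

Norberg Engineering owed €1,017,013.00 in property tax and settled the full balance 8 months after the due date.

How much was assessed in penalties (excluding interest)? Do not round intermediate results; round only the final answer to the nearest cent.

Penalty: 8 × 2.25% × €1,017,013.00 = €183,062.34 (below the 27.5% cap of €279,678.58…)

€183,062.34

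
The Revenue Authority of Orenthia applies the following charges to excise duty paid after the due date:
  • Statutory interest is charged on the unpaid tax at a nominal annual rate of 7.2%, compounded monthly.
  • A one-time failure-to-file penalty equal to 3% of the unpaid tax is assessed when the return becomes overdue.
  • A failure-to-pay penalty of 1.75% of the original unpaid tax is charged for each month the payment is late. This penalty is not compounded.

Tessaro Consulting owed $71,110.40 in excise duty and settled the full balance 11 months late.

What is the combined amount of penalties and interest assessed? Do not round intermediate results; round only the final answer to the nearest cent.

$20,658.71

Failure-to-file penalty: 3% × $71,110.40 = $2,133.31…
Failure-to-pay penalty = 1.75% × $71,110.40 × 11 mo = $13,688.75…
Interest (7.2%/yr ÷ 12 = 0.6%/month): $71,110.40 × ((1 + 0.006)^11 − 1) = $4,836.6500…
Penalties + interest = $15,822.0640 + $4,836.6500… = $20,658.71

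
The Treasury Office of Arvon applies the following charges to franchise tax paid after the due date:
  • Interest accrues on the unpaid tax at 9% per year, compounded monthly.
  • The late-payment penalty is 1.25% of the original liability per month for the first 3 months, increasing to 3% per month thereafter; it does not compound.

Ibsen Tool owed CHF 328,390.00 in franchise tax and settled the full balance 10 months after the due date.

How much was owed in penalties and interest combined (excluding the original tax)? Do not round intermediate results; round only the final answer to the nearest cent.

CHF 106,753.86

Penalty, months 1–3: 3 × 1.25% × CHF 328,390.00 = CHF 12,314.63…
Penalty, months 4–10: 7 × 3% × CHF 328,390.00 = CHF 68,961.90
Interest (9%/yr ÷ 12 = 0.75%/month): CHF 328,390.00 × ((1 + 0.0075)^10 − 1) = CHF 25,477.3321…
Penalties + interest = CHF 81,276.5250 + CHF 25,477.3321… = CHF 106,753.86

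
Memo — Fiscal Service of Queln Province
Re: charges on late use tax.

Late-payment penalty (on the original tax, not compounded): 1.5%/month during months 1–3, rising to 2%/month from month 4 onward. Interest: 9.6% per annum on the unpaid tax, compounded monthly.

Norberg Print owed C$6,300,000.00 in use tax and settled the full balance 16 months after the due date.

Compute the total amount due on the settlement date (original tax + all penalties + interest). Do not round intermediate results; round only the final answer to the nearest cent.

C$9,078,138.22

Penalty, months 1–3: 3 × 1.5% × C$6,300,000.00 = C$283,500.00
Penalty, months 4–16: 13 × 2% × C$6,300,000.00 = C$1,638,000.00
Interest (9.6%/yr ÷ 12 = 0.8%/month): C$6,300,000.00 × ((1 + 0.008)^16 − 1) = C$856,638.2158…
Total = C$6,300,000.00 + C$1,921,500.0000 + C$856,638.2158… = C$9,078,138.22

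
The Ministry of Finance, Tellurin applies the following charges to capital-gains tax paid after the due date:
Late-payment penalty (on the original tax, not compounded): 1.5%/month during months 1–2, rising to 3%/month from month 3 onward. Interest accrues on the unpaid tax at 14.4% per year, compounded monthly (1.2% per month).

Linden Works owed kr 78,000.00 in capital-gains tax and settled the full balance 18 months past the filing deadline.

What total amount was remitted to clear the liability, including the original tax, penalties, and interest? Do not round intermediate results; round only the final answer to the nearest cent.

Penalty, months 1–2: 2 × 1.5% × kr 78,000.00 = kr 2,340.00
Penalty, months 3–18: 16 × 3% × kr 78,000.00 = kr 37,440.00
Interest: kr 78,000.00 × ((1 + 0.012)^18 − 1) = kr 78,000.00 × 0.2395077… = kr 18,681.5997…
Total = kr 78,000.00 + kr 39,780.0000 + kr 18,681.5997… = kr 136,461.60

kr 136,461.60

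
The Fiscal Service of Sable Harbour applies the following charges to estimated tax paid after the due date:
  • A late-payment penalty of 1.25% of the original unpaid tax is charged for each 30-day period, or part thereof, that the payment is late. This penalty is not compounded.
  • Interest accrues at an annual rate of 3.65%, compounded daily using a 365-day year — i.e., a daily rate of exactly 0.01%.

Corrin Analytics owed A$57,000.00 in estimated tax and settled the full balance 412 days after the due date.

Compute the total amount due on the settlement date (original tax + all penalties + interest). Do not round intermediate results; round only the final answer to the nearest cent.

Penalty periods: ⌈412/30⌉ = 14; penalty = 14 × 1.25% × A$57,000.00 = A$9,975.00
Interest: A$57,000.00 × ((1 + 0.0001)^412 − 1) = A$57,000.00 × 0.04205835… = A$2,397.3260…
Total = A$57,000.00 + A$9,975.0000 + A$2,397.3260… = A$69,372.33

A$69,372.33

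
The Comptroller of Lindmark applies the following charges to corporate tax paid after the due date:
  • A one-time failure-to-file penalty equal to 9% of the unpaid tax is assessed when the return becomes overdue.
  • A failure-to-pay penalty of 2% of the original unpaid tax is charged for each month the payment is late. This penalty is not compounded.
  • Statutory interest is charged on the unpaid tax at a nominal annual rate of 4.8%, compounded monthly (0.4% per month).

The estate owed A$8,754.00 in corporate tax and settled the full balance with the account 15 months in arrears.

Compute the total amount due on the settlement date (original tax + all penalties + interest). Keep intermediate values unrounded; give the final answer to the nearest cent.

A$12,708.26

Failure-to-file penalty: 9% × A$8,754.00 = A$787.86
Failure-to-pay penalty = 2% × A$8,754.00 × 15 mo = A$2,626.20
Interest: A$8,754.00 × ((1 + 0.004)^15 − 1) = A$8,754.00 × 0.0617095… = A$540.2047…
Total = A$8,754.00 + A$3,414.0600 + A$540.2047… = A$12,708.26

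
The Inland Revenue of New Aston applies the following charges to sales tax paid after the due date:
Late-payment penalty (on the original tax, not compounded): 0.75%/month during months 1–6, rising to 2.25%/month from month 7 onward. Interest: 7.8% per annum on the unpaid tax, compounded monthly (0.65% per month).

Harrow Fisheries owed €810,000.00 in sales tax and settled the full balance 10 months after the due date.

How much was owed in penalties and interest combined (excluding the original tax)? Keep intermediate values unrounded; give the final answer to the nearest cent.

€163,567.01

Penalty, months 1–6: 6 × 0.75% × €810,000.00 = €36,450.00
Penalty, months 7–10: 4 × 2.25% × €810,000.00 = €72,900.00
Interest: €810,000.00 × ((1 + 0.0065)^10 − 1) = €810,000.00 × 0.0669346… = €54,217.0121…
Penalties + interest = €109,350.0000 + €54,217.0121… = €163,567.01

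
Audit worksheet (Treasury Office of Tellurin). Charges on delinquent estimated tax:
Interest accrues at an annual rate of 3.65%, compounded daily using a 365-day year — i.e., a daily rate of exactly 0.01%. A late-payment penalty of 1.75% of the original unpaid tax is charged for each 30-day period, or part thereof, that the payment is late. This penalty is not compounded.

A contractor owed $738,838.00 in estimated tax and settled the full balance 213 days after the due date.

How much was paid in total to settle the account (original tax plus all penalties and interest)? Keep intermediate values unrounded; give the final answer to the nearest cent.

Penalty periods: ⌈213/30⌉ = 8; penalty = 8 × 1.75% × $738,838.00 = $103,437.32
Interest: $738,838.00 × ((1 + 0.0001)^213 − 1) = $738,838.00 × 0.02152738… = $15,905.2437…
Total = $738,838.00 + $103,437.3200 + $15,905.2437… = $858,180.56

$858,180.56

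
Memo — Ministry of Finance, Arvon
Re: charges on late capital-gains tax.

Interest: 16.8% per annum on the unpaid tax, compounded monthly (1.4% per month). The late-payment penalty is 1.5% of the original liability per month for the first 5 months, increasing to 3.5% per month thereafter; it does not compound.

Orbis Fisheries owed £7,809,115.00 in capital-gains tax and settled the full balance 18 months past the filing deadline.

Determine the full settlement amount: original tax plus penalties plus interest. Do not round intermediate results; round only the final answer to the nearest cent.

Penalty, months 1–5: 5 × 1.5% × £7,809,115.00 = £585,683.63…
Penalty, months 6–18: 13 × 3.5% × £7,809,115.00 = £3,553,147.33…
Interest: £7,809,115.00 × ((1 + 0.014)^18 − 1) = £7,809,115.00 × 0.2843494… = £2,220,517.2291…
Total = £7,809,115.00 + £4,138,830.9500 + £2,220,517.2291… = £14,168,463.18

£14,168,463.18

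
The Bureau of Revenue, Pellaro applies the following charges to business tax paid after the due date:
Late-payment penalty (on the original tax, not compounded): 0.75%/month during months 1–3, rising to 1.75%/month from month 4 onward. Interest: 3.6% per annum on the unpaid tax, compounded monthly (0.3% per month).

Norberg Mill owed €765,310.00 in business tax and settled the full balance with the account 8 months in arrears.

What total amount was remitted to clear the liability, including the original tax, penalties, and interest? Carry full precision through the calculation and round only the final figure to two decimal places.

€868,055.56

Penalty, months 1–3: 3 × 0.75% × €765,310.00 = €17,219.48…
Penalty, months 4–8: 5 × 1.75% × €765,310.00 = €66,964.63…
Interest: €765,310.00 × ((1 + 0.003)^8 − 1) = €765,310.00 × 0.0242535… = €18,561.4596…
Total = €765,310.00 + €84,184.1000 + €18,561.4596… = €868,055.56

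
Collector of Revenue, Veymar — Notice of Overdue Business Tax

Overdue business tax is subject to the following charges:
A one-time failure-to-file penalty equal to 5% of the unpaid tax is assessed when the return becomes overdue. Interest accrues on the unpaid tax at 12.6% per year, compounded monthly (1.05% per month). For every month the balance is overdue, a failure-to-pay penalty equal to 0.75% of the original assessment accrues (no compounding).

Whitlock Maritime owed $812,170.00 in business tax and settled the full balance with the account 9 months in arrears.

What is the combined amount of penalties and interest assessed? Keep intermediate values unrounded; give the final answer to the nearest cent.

$175,483.78

Failure-to-file penalty: 5% × $812,170.00 = $40,608.50
Failure-to-pay penalty = 0.75% × $812,170.00 × 9 mo = $54,821.48…
Interest: $812,170.00 × ((1 + 0.0105)^9 − 1) = $812,170.00 × 0.0985678… = $80,053.8006…
Penalties + interest = $95,429.9750 + $80,053.8006… = $175,483.78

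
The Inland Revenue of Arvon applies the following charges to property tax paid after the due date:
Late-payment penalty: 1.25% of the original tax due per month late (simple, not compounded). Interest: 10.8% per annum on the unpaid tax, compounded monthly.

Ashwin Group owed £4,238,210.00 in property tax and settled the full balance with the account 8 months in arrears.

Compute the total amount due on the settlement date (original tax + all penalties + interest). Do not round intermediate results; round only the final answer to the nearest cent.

Late-payment penalty = 1.25% × £4,238,210.00 × 8 mo = £423,821.00
Interest (10.8%/yr ÷ 12 = 0.9%/month): £4,238,210.00 × ((1 + 0.009)^8 − 1) = £314,938.3615…
Total = £4,238,210.00 + £423,821.0000 + £314,938.3615… = £4,976,969.36

£4,976,969.36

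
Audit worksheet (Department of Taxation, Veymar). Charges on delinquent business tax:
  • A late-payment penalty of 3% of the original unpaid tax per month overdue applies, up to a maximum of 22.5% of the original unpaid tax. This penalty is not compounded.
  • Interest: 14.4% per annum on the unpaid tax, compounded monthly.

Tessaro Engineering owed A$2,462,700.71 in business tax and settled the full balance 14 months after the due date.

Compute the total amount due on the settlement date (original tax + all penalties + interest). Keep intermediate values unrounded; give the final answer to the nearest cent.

A$3,464,414.71

Penalty (uncapped): 14 × 3% × A$2,462,700.71 = A$1,034,334.30…; cap = 22.5% × A$2,462,700.71 = A$554,107.66… → penalty = A$554,107.66…
Interest (14.4%/yr ÷ 12 = 1.2%/month): A$2,462,700.71 × ((1 + 0.012)^14 − 1) = A$447,606.3353…
Total = A$2,462,700.71 + A$554,107.6598… + A$447,606.3353… = A$3,464,414.71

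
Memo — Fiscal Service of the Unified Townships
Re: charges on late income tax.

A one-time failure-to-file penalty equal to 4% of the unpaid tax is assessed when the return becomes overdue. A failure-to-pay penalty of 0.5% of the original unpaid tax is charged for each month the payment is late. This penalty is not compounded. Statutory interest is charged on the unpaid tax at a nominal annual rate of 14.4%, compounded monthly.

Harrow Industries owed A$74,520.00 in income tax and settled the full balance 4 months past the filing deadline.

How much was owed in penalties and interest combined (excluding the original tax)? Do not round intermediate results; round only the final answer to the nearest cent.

A$8,113.06

Failure-to-file penalty: 4% × A$74,520.00 = A$2,980.80
Failure-to-pay penalty: 4 × 0.5% × A$74,520.00 = A$1,490.40
Interest (14.4%/yr ÷ 12 = 1.2%/month): A$74,520.00 × ((1 + 0.012)^4 − 1) = A$3,641.8619…
Penalties + interest = A$4,471.2000 + A$3,641.8619… = A$8,113.06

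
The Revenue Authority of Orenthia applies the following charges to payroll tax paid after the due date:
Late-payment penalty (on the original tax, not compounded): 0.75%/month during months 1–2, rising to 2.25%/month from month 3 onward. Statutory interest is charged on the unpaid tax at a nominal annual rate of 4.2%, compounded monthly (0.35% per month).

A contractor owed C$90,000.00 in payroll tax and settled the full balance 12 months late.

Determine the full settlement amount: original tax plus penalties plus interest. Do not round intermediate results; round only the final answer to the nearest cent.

C$115,453.62

Penalty, months 1–2: 2 × 0.75% × C$90,000.00 = C$1,350.00
Penalty, months 3–12: 10 × 2.25% × C$90,000.00 = C$20,250.00
Interest: C$90,000.00 × ((1 + 0.0035)^12 − 1) = C$90,000.00 × 0.0428180… = C$3,853.6206…
Total = C$90,000.00 + C$21,600.0000 + C$3,853.6206… = C$115,453.62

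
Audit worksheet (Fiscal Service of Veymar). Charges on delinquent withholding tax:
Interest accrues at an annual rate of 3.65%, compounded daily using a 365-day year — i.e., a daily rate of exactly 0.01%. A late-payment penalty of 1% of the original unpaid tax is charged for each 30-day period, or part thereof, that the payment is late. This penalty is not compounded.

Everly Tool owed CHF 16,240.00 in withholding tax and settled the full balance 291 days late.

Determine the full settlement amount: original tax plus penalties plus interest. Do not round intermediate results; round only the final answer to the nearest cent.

Penalty periods: ⌈291/30⌉ = 10; penalty = 10 × 1% × CHF 16,240.00 = CHF 1,624.00
Interest: CHF 16,240.00 × ((1 + 0.0001)^291 − 1) = CHF 16,240.00 × 0.02952604… = CHF 479.5030…
Total = CHF 16,240.00 + CHF 1,624.0000 + CHF 479.5030… = CHF 18,343.50

CHF 18,343.50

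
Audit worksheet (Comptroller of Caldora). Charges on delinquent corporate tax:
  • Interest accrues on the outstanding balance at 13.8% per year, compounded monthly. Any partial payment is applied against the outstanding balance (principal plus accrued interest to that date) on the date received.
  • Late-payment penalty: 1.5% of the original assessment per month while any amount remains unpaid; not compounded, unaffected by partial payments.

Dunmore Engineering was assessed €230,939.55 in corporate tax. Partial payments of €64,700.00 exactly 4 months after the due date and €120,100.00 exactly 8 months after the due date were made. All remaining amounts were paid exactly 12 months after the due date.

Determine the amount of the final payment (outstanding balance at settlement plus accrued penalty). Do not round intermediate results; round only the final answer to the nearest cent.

€109,855.18

Monthly rate = 13.8% ÷ 12 = 1.15%
Balance at month 4: €230,939.5500 × (1 + 0.0115)^4 = €241,747.4288…
After €64,700.00 payment: €241,747.4288… − €64,700.00 = €177,047.4288…
Balance at month 8: €177,047.4288… × (1 + 0.0115)^4 = €185,333.1778…
After €120,100.00 payment: €185,333.1778… − €120,100.00 = €65,233.1778…
Balance at month 12: €65,233.1778… × (1 + 0.0115)^4 = €68,286.0645…
Penalty: 12 × 1.5% × €230,939.55 = €41,569.12…
Final settlement = outstanding balance + penalty = €68,286.0645… + €41,569.12… = €109,855.18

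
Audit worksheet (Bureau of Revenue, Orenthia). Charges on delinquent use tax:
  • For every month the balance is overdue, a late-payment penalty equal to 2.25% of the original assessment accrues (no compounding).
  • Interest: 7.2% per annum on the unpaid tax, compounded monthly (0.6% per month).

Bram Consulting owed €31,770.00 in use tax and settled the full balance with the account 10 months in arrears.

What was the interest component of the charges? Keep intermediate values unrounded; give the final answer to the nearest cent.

€1,958.50

Interest: €31,770.00 × ((1 + 0.006)^10 − 1) = €31,770.00 × 0.0616462… = €1,958.4996…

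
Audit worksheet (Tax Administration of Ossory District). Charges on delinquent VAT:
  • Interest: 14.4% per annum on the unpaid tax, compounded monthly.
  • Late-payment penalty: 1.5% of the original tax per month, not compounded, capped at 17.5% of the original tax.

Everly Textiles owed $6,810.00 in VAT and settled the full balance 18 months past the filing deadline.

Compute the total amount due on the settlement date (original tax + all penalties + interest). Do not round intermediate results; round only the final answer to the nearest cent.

Penalty (uncapped): 18 × 1.5% × $6,810.00 = $1,838.70; cap = 17.5% × $6,810.00 = $1,191.75 → penalty = $1,191.75
Interest (14.4%/yr ÷ 12 = 1.2%/month): $6,810.00 × ((1 + 0.012)^18 − 1) = $1,631.0474…
Total = $6,810.00 + $1,191.7500 + $1,631.0474… = $9,632.80

$9,632.80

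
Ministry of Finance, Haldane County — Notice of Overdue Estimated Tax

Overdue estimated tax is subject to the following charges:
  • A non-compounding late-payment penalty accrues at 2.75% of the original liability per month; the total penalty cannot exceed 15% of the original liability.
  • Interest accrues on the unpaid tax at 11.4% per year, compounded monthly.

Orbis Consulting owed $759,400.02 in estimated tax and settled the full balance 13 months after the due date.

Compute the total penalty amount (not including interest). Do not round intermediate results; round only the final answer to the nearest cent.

Penalty (uncapped): 13 × 2.75% × $759,400.02 = $271,485.51…; cap = 15% × $759,400.02 = $113,910.00… → penalty = $113,910.00…

$113,910.00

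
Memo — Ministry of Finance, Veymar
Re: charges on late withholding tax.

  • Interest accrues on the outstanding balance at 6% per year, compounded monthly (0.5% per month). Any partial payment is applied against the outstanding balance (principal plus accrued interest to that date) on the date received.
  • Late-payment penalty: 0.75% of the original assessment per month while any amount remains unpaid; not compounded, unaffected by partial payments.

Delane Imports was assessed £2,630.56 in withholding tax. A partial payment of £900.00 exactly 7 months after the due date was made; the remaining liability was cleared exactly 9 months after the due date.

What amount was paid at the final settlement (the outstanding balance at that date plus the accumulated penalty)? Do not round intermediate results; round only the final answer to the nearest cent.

£2,019.87

Balance at month 7: £2,630.5600 × (1 + 0.005)^7 = £2,724.0222…
After £900.00 payment: £2,724.0222… − £900.00 = £1,824.0222…
Balance at month 9: £1,824.0222… × (1 + 0.005)^2 = £1,842.3080…
Penalty: 9 × 0.75% × £2,630.56 = £177.56…
Final settlement = outstanding balance + penalty = £1,842.3080… + £177.56… = £2,019.87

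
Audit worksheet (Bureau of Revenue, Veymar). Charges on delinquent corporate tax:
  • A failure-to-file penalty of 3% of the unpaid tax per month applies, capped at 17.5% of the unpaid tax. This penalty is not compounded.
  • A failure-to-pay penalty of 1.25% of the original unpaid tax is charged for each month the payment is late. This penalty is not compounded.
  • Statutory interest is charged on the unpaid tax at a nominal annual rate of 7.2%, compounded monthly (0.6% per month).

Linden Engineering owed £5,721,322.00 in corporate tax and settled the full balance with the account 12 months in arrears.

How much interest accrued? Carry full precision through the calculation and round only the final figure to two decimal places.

Interest: £5,721,322.00 × ((1 + 0.006)^12 − 1) = £5,721,322.00 × 0.0744242… = £425,804.6281…

£425,804.63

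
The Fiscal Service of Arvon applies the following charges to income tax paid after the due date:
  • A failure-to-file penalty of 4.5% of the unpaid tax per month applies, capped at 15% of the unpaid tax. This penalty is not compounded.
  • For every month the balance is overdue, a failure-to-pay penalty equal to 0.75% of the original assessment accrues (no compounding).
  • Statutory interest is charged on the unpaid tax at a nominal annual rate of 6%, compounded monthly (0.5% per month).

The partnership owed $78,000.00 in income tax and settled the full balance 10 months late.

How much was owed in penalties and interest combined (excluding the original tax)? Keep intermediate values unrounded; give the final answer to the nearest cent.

$21,538.93

Failure-to-file: 10 × 4.5% × $78,000.00 = $35,100.00, capped at 15% × $78,000.00 = $11,700.00
Failure-to-pay penalty = 0.75% × $78,000.00 × 10 mo = $5,850.00
Interest: $78,000.00 × ((1 + 0.005)^10 − 1) = $78,000.00 × 0.0511401… = $3,988.9303…
Penalties + interest = $17,550.0000 + $3,988.9303… = $21,538.93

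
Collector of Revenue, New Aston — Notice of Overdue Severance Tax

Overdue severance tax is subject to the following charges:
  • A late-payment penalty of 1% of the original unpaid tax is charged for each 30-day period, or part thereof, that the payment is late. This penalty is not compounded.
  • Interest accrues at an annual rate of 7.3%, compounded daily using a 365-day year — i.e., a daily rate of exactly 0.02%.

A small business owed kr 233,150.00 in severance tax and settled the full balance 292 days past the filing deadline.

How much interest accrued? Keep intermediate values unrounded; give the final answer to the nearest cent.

Interest: kr 233,150.00 × ((1 + 0.0002)^292 − 1) = kr 233,150.00 × 0.06013278… = kr 14,019.9568…

kr 14,019.96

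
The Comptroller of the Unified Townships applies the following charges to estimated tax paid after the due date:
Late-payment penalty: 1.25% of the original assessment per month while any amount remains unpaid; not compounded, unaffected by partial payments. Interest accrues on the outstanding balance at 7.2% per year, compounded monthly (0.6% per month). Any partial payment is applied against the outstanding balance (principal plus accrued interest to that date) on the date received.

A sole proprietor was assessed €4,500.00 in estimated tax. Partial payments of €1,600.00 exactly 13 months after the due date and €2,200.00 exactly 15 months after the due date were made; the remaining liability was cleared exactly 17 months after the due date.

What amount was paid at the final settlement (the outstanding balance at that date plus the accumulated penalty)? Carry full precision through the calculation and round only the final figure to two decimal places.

€2,072.73

Balance at month 13: €4,500.0000 × (1 + 0.006)^13 = €4,863.9182…
After €1,600.00 payment: €4,863.9182… − €1,600.00 = €3,263.9182…
Balance at month 15: €3,263.9182… × (1 + 0.006)^2 = €3,303.2027…
After €2,200.00 payment: €3,303.2027… − €2,200.00 = €1,103.2027…
Balance at month 17: €1,103.2027… × (1 + 0.006)^2 = €1,116.4809…
Penalty: 17 × 1.25% × €4,500.00 = €956.25
Final settlement = outstanding balance + penalty = €1,116.4809… + €956.25 = €2,072.73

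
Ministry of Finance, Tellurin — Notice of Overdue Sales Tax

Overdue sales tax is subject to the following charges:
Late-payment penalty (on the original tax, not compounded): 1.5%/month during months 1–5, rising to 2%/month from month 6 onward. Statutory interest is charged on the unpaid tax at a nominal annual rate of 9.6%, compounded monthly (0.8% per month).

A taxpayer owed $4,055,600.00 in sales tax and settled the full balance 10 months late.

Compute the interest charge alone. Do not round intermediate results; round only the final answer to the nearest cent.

Interest: $4,055,600.00 × ((1 + 0.008)^10 − 1) = $4,055,600.00 × 0.0829423… = $336,380.8262…

$336,380.83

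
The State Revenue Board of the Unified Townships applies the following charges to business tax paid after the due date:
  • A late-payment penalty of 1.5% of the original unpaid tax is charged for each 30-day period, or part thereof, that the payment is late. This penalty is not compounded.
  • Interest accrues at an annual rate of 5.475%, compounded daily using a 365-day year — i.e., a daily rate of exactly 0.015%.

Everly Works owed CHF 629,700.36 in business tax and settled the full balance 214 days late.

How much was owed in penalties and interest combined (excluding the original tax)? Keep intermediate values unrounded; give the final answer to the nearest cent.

CHF 96,103.78

Penalty periods: ⌈214/30⌉ = 8; penalty = 8 × 1.5% × CHF 629,700.36 = CHF 75,564.04…
Interest: CHF 629,700.36 × ((1 + 0.00015)^214 − 1) = CHF 629,700.36 × 0.03261828… = CHF 20,539.7404…
Penalties + interest = CHF 75,564.0432 + CHF 20,539.7404… = CHF 96,103.78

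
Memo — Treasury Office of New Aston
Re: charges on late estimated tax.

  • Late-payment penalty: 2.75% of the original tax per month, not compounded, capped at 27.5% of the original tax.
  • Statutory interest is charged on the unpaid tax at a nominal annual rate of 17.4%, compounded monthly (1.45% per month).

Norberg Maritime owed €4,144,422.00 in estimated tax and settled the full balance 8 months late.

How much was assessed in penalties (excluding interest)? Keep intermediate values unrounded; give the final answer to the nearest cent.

Penalty: 8 × 2.75% × €4,144,422.00 = €911,772.84 (below the 27.5% cap of €1,139,716.05)

€911,772.84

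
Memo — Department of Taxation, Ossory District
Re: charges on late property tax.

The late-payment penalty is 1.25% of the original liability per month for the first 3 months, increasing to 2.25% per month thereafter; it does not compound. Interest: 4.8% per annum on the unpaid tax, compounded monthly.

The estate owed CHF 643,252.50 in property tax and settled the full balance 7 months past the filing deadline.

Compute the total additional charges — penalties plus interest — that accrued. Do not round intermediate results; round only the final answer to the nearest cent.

Penalty, months 1–3: 3 × 1.25% × CHF 643,252.50 = CHF 24,121.97…
Penalty, months 4–7: 4 × 2.25% × CHF 643,252.50 = CHF 57,892.73…
Interest (4.8%/yr ÷ 12 = 0.4%/month): CHF 643,252.50 × ((1 + 0.004)^7 − 1) = CHF 18,228.6495…
Penalties + interest = CHF 82,014.6938… + CHF 18,228.6495… = CHF 100,243.34

CHF 100,243.34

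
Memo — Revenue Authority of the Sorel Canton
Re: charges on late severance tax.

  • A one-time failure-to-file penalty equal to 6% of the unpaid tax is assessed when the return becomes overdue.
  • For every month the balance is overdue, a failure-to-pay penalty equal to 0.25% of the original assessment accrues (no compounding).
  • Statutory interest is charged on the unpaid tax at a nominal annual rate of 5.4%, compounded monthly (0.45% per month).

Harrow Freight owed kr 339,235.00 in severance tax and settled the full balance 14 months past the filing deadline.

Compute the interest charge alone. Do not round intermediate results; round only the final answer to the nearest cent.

kr 22,008.32

Interest: kr 339,235.00 × ((1 + 0.0045)^14 − 1) = kr 339,235.00 × 0.0648763… = kr 22,008.3231…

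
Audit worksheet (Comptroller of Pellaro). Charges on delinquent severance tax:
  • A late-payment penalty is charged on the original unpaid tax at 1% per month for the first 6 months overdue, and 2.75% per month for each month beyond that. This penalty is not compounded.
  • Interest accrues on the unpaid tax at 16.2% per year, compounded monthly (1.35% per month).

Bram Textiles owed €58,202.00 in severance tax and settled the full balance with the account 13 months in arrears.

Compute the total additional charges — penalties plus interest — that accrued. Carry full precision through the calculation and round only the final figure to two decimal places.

€25,780.20

Penalty, months 1–6: 6 × 1% × €58,202.00 = €3,492.12
Penalty, months 7–13: 7 × 2.75% × €58,202.00 = €11,203.89…
Interest: €58,202.00 × ((1 + 0.0135)^13 − 1) = €58,202.00 × 0.1904435… = €11,084.1928…
Penalties + interest = €14,696.0050 + €11,084.1928… = €25,780.20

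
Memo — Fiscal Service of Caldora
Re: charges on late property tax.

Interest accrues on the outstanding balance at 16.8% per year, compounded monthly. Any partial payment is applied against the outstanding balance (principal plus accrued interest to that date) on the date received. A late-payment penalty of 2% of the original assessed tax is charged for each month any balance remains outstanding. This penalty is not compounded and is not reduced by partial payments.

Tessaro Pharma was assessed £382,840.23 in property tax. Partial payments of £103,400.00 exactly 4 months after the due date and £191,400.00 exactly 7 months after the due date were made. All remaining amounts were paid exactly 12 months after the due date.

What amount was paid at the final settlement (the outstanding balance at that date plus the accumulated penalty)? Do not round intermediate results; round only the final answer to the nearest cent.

£223,487.16

Monthly rate = 16.8% ÷ 12 = 1.4%
Balance at month 4: £382,840.2300 × (1 + 0.014)^4 = £404,733.7198…
After £103,400.00 payment: £404,733.7198… − £103,400.00 = £301,333.7198…
Balance at month 7: £301,333.7198… × (1 + 0.014)^3 = £314,167.7471…
After £191,400.00 payment: £314,167.7471… − £191,400.00 = £122,767.7471…
Balance at month 12: £122,767.7471… × (1 + 0.014)^5 = £131,605.5065…
Penalty: 12 × 2% × £382,840.23 = £91,881.66…
Final settlement = outstanding balance + penalty = £131,605.5065… + £91,881.66… = £223,487.16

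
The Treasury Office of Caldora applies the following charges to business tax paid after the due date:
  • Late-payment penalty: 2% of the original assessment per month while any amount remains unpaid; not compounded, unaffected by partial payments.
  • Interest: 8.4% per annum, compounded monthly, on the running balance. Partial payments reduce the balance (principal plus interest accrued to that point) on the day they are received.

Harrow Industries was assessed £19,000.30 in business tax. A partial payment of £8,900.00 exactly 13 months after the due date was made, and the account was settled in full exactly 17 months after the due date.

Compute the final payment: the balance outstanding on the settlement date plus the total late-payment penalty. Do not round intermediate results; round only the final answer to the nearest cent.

£18,700.77

Monthly rate = 8.4% ÷ 12 = 0.7%
Balance at month 13: £19,000.3000 × (1 + 0.007)^13 = £20,803.8434…
After £8,900.00 payment: £20,803.8434… − £8,900.00 = £11,903.8434…
Balance at month 17: £11,903.8434… × (1 + 0.007)^4 = £12,240.6671…
Penalty: 17 × 2% × £19,000.30 = £6,460.10…
Final settlement = outstanding balance + penalty = £12,240.6671… + £6,460.10… = £18,700.77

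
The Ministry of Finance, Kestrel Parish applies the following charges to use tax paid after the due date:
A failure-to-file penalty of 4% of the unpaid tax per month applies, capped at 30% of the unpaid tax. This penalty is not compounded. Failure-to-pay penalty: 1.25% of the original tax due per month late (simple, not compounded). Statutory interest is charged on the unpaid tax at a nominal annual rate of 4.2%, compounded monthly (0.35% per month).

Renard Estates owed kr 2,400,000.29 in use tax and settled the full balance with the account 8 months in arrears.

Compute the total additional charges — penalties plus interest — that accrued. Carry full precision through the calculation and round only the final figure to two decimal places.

kr 1,028,029.11

Failure-to-file: 8 × 4% × kr 2,400,000.29 = kr 768,000.09…, capped at 30% × kr 2,400,000.29 = kr 720,000.09…
Failure-to-pay penalty: 8 × 1.25% × kr 2,400,000.29 = kr 240,000.03…
Interest: kr 2,400,000.29 × ((1 + 0.0035)^8 − 1) = kr 2,400,000.29 × 0.0283454… = kr 68,028.9959…
Penalties + interest = kr 960,000.1160 + kr 68,028.9959… = kr 1,028,029.11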